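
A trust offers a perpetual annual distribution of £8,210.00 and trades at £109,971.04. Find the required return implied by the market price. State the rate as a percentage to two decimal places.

7.47%

P = C/r ⇒ r = C/P = £8,210.00/£109,971.04 = 0.074656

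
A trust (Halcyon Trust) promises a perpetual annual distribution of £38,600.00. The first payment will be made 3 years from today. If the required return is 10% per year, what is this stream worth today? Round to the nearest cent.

Value at end of year 2: C / r = £38,600.00 / 0.1 = £386,000.0000
Discount to today: PV = £386,000.0000 / (1 + 0.1)^2 = £386,000.0000 / 1.210000 = £319,008.26

£319008.26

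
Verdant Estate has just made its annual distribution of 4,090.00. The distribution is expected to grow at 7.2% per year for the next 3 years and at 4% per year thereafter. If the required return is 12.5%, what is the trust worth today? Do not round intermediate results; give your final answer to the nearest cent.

D_1 = 4384.48000
D_2 = 4700.16256
D_3 = 5038.57426
Terminal value at year 3: TV = D_3×(1+g_2)/(r−g_2) = 5240.11723/0.085 = 61648.43806
P_0 = D_1/(1+r)^1 + D_2/(1+r)^2 + D_3/(1+r)^3 + TV/(1+r)^3
    = 3897.31556 + 3713.70869 + 3538.75175 + 43297.66843 = 54447.44442

54447.44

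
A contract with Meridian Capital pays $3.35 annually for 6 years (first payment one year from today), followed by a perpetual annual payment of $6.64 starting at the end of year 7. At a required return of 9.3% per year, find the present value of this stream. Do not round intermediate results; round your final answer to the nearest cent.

PV of 6-year annuity: $3.35 × [1 − (1+0.093)^−6] / 0.093 = 14.89436
Perpetuity value at year 6: $6.64 / 0.093 = 71.39785
PV of perpetuity: 71.39785 / (1+0.093)^6 = 41.87590
Total PV = 14.89436 + 41.87590 = 56.77026

$56.77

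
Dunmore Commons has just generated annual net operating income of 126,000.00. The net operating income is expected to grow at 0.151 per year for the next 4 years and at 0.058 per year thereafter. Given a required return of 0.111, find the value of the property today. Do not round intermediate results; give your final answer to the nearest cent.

3448540.50

D_1 = 145026.00000
D_2 = 166924.92600
D_3 = 192130.58983
D_4 = 221142.30889
Terminal value at year 4: TV = D_4×(1+g_2)/(r−g_2) = 233968.56281/0.053 = 4414501.18501
P_0 = D_1/(1+r)^1 + D_2/(1+r)^2 + D_3/(1+r)^3 + D_4/(1+r)^4 + TV/(1+r)^4
    = 130536.45365 + 135236.23595 + 140105.22735 + 145149.51996 + 2897513.05887 = 3448540.49578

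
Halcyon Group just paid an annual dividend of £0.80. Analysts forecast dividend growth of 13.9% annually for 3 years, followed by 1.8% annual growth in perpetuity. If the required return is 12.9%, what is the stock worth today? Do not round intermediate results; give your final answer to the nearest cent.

D_1 = 0.91120
D_2 = 1.03786
D_3 = 1.18212
Terminal value at year 3: TV = D_3×(1+g_2)/(r−g_2) = 1.20340/0.111 = 10.84141
P_0 = D_1/(1+r)^1 + D_2/(1+r)^2 + D_3/(1+r)^3 + TV/(1+r)^3
    = 0.80709 + 0.81423 + 0.82145 + 7.53363 = 9.97639

£9.98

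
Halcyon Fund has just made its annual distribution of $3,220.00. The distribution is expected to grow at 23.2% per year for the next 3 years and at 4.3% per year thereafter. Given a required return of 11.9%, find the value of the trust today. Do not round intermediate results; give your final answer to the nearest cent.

$70720.72

D_1 = 3967.04000
D_2 = 4887.39328
D_3 = 6021.26852
Terminal value at year 3: TV = D_3×(1+g_2)/(r−g_2) = 6280.18307/0.076 = 82633.98773
P_0 = D_1/(1+r)^1 + D_2/(1+r)^2 + D_3/(1+r)^3 + TV/(1+r)^3
    = 3545.16533 + 3903.16683 + 4297.32041 + 58975.06819 = 70720.72075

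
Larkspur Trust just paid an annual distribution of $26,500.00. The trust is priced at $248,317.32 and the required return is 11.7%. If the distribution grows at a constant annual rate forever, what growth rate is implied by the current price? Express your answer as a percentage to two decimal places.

0.93%

P = D₀(1+g)/(r−g) ⇒ P(r−g) = D₀(1+g) ⇒ g(P+D₀) = P·r − D₀
g = (P·r − D₀)/(P + D₀) = ($248,317.32×0.117 − $26,500.00) / ($248,317.32 + $26,500.00) = 0.009290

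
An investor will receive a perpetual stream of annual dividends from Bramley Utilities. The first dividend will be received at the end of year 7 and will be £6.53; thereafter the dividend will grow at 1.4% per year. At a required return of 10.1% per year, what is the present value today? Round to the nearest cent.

Value at end of year 6: C₁ / (r − g) = £6.53 / (0.101 − 0.014) = £75.0575
Discount to today: PV = £75.0575 / (1 + 0.101)^6 = £75.0575 / 1.781246 = £42.14

£42.14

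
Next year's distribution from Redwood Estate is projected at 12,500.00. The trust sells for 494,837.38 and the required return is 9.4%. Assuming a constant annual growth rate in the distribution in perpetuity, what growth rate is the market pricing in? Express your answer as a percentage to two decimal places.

6.87%

P = D₁/(r−g) ⇒ g = r − D₁/P = 0.094 − 12,500.00/494,837.38 = 0.068739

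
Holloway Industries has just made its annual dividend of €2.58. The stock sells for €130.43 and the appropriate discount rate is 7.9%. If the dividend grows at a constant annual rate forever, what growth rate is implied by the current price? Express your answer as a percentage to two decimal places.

5.81%

P = D₀(1+g)/(r−g) ⇒ P(r−g) = D₀(1+g) ⇒ g(P+D₀) = P·r − D₀
g = (P·r − D₀)/(P + D₀) = (€130.43×0.079 − €2.58) / (€130.43 + €2.58) = 0.058071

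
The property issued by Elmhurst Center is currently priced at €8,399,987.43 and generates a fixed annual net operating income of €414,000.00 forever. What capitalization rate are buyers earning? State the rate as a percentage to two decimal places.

4.93%

P = C/r ⇒ r = C/P = €414,000.00/€8,399,987.43 = 0.049286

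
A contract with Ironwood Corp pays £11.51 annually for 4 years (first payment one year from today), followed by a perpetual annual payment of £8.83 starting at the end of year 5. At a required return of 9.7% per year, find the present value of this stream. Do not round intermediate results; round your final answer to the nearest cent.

£99.58

PV of 4-year annuity: £11.51 × [1 − (1+0.097)^−4] / 0.097 = 36.72336
Perpetuity value at year 4: £8.83 / 0.097 = 91.03093
PV of perpetuity: 91.03093 / (1+0.097)^4 = 62.85828
Total PV = 36.72336 + 62.85828 = 99.58163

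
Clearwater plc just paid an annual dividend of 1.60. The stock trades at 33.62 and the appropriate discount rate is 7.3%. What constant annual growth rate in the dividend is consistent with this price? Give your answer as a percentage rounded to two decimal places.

2.43%

P = D₀(1+g)/(r−g) ⇒ P(r−g) = D₀(1+g) ⇒ g(P+D₀) = P·r − D₀
g = (P·r − D₀)/(P + D₀) = (33.62×0.073 − 1.60) / (33.62 + 1.60) = 0.024255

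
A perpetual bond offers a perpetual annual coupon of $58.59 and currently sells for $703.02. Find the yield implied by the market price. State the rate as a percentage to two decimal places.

8.33%

P = C/r ⇒ r = C/P = $58.59/$703.02 = 0.083340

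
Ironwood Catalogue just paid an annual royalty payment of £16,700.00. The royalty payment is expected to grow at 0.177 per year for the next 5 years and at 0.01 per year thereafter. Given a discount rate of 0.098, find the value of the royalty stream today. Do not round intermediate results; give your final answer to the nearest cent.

£374633.25

D_1 = 19655.90000
D_2 = 23134.99430
D_3 = 27229.88829
D_4 = 32049.57852
D_5 = 37722.35392
Terminal value at year 5: TV = D_5×(1+g_2)/(r−g_2) = 38099.57746/0.088 = 432949.74381
P_0 = D_1/(1+r)^1 + D_2/(1+r)^2 + D_3/(1+r)^3 + D_4/(1+r)^4 + D_5/(1+r)^5 + TV/(1+r)^5
    = 17901.54827 + 19189.54673 + 20570.21540 + 22050.22179 + 23636.71315 + 271285.00324 = 374633.24858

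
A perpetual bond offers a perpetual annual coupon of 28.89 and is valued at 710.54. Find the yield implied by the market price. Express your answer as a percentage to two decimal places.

4.07%

P = C/r ⇒ r = C/P = 28.89/710.54 = 0.040659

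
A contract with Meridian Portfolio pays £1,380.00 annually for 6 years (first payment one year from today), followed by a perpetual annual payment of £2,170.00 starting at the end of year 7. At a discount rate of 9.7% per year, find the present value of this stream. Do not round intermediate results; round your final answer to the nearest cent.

PV of 6-year annuity: £1,380.00 × [1 − (1+0.097)^−6] / 0.097 = 6063.46973
Perpetuity value at year 6: £2,170.00 / 0.097 = 22371.13402
PV of perpetuity: 22371.13402 / (1+0.097)^6 = 12836.54756
Total PV = 6063.46973 + 12836.54756 = 18900.01729

£18900.02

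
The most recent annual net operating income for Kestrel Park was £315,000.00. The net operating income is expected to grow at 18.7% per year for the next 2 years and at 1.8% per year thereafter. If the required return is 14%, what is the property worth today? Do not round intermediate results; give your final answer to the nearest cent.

£3519137.51

D_1 = 373905.00000
D_2 = 443825.23500
Terminal value at year 2: TV = D_2×(1+g_2)/(r−g_2) = 451814.08923/0.122 = 3703394.17402
P_0 = D_1/(1+r)^1 + D_2/(1+r)^2 + TV/(1+r)^2
    = 327986.84211 + 341509.10665 + 2849641.56203 = 3519137.51079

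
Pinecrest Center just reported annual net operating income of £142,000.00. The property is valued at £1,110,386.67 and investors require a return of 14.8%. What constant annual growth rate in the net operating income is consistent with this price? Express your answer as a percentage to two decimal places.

1.78%

P = D₀(1+g)/(r−g) ⇒ P(r−g) = D₀(1+g) ⇒ g(P+D₀) = P·r − D₀
g = (P·r − D₀)/(P + D₀) = (£1,110,386.67×0.148 − £142,000.00) / (£1,110,386.67 + £142,000.00) = 0.017836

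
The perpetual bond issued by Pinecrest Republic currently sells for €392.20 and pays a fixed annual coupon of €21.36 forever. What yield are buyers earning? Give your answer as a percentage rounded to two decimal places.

5.45%

P = C/r ⇒ r = C/P = €21.36/€392.20 = 0.054462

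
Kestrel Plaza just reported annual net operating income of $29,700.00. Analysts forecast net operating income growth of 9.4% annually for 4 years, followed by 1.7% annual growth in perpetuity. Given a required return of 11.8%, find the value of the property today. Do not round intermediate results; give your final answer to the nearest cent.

D_1 = 32491.80000
D_2 = 35546.02920
D_3 = 38887.35594
D_4 = 42542.76740
Terminal value at year 4: TV = D_4×(1+g_2)/(r−g_2) = 43265.99445/0.101 = 428376.18267
P_0 = D_1/(1+r)^1 + D_2/(1+r)^2 + D_3/(1+r)^3 + D_4/(1+r)^4 + TV/(1+r)^4
    = 29062.43292 + 28438.55242 + 27828.06472 + 27230.68229 + 274194.09790 = 386753.83024

$386753.83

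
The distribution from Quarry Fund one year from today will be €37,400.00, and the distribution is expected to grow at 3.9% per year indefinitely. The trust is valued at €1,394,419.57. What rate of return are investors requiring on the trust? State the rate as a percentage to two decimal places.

6.58%

P = D₁/(r − g) ⇒ r = D₁/P + g = €37,400.0000/€1,394,419.57 + 0.039 = 0.026821 + 0.039 = 0.065821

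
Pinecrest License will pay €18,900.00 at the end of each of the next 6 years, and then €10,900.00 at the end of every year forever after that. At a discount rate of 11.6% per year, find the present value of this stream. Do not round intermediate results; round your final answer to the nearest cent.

€127232.79

PV of 6-year annuity: €18,900.00 × [1 − (1+0.116)^−6] / 0.116 = 78593.93760
Perpetuity value at year 6: €10,900.00 / 0.116 = 93965.51724
PV of perpetuity: 93965.51724 / (1+0.116)^6 = 48638.85482
Total PV = 78593.93760 + 48638.85482 = 127232.79241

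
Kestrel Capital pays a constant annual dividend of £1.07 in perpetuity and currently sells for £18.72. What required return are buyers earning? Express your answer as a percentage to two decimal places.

P = C/r ⇒ r = C/P = £1.07/£18.72 = 0.057158

5.72%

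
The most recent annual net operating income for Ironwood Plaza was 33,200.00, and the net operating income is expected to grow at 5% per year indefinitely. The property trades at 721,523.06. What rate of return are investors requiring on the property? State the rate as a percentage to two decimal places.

D₁ = 33,200.00 × 1.05 = 34,860.0000
P = D₁/(r − g) ⇒ r = D₁/P + g = 34,860.0000/721,523.06 + 0.05 = 0.048314 + 0.05 = 0.098314

9.83%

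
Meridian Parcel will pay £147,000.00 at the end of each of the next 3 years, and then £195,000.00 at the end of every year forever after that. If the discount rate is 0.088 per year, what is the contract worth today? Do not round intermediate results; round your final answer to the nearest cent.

£2093972.55

PV of 3-year annuity: £147,000.00 × [1 − (1+0.088)^−3] / 0.088 = 373430.65234
Perpetuity value at year 3: £195,000.00 / 0.088 = 2215909.09091
PV of perpetuity: 2215909.09091 / (1+0.088)^3 = 1720541.89904
Total PV = 373430.65234 + 1720541.89904 = 2093972.55137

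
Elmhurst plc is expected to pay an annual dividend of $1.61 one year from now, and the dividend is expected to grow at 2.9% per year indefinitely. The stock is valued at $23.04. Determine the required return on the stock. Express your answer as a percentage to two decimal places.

P = D₁/(r − g) ⇒ r = D₁/P + g = $1.6100/$23.04 + 0.029 = 0.069878 + 0.029 = 0.098878

9.89%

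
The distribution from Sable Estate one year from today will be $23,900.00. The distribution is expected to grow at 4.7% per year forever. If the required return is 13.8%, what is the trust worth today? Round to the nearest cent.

Growing perpetuity: P = D₁ / (r − g) = $23,900.0000 / (0.138 − 0.047) = $262,637.36

$262637.36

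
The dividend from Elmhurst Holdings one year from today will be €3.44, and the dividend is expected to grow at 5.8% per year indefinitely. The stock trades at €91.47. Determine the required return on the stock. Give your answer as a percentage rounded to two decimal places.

9.56%

P = D₁/(r − g) ⇒ r = D₁/P + g = €3.4400/€91.47 + 0.058 = 0.037608 + 0.058 = 0.095608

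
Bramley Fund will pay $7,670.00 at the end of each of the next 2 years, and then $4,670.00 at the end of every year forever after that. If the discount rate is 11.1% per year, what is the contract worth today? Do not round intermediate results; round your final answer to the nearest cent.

PV of 2-year annuity: $7,670.00 × [1 − (1+0.111)^−2] / 0.111 = 13117.63310
Perpetuity value at year 2: $4,670.00 / 0.111 = 42072.07207
PV of perpetuity: 42072.07207 / (1+0.111)^2 = 34085.19508
Total PV = 13117.63310 + 34085.19508 = 47202.82817

$47202.83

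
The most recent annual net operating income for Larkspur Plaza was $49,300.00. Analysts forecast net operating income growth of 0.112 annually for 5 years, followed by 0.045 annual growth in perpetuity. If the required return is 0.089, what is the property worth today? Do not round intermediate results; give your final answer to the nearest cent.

$1562420.79

D_1 = 54821.60000
D_2 = 60961.61920
D_3 = 67789.32055
D_4 = 75381.72445
D_5 = 83824.47759
Terminal value at year 5: TV = D_5×(1+g_2)/(r−g_2) = 87596.57908/0.044 = 1990831.34278
P_0 = D_1/(1+r)^1 + D_2/(1+r)^2 + D_3/(1+r)^3 + D_4/(1+r)^4 + D_5/(1+r)^5 + TV/(1+r)^5
    = 50341.23049 + 51404.45207 + 52490.12920 + 53598.73615 + 54730.75721 + 1299855.48374 = 1562420.78886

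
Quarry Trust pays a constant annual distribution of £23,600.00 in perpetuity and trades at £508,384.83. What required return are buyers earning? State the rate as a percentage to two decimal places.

4.64%

P = C/r ⇒ r = C/P = £23,600.00/£508,384.83 = 0.046422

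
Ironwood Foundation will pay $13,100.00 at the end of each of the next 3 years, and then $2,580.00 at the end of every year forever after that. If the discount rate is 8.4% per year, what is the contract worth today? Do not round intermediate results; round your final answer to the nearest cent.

$57630.86

PV of 3-year annuity: $13,100.00 × [1 − (1+0.084)^−3] / 0.084 = 33517.78200
Perpetuity value at year 3: $2,580.00 / 0.084 = 30714.28571
PV of perpetuity: 30714.28571 / (1+0.084)^3 = 24113.07369
Total PV = 33517.78200 + 24113.07369 = 57630.85569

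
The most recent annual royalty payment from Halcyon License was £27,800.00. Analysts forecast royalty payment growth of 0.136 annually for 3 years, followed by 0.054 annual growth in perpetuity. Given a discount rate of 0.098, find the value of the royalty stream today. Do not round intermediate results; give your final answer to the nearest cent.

D_1 = 31580.80000
D_2 = 35875.78880
D_3 = 40754.89608
Terminal value at year 3: TV = D_3×(1+g_2)/(r−g_2) = 42955.66046/0.044 = 976265.01057
P_0 = D_1/(1+r)^1 + D_2/(1+r)^2 + D_3/(1+r)^3 + TV/(1+r)^3
    = 28762.11293 + 29757.52303 + 30787.38267 + 737497.75749 = 826804.77612

£826804.78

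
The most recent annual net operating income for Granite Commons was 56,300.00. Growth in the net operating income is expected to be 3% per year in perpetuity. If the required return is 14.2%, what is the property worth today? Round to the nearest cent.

517758.93

D₁ = D₀ × (1 + g) = 56,300.00 × 1.03 = 57,989.0000
Growing perpetuity: P = D₁ / (r − g) = 57,989.0000 / (0.142 − 0.03) = 517,758.93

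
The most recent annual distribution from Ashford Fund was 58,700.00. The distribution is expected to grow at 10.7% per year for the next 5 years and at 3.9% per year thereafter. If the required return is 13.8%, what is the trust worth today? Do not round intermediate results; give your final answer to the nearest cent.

806961.37

D_1 = 64980.90000
D_2 = 71933.85630
D_3 = 79630.77892
D_4 = 88151.27227
D_5 = 97583.45840
Terminal value at year 5: TV = D_5×(1+g_2)/(r−g_2) = 101389.21328/0.099 = 1024133.46747
P_0 = D_1/(1+r)^1 + D_2/(1+r)^2 + D_3/(1+r)^3 + D_4/(1+r)^4 + D_5/(1+r)^5 + TV/(1+r)^5
    = 57100.96661 + 55545.49212 + 54032.38996 + 52560.50588 + 51128.71705 + 536593.30323 = 806961.37486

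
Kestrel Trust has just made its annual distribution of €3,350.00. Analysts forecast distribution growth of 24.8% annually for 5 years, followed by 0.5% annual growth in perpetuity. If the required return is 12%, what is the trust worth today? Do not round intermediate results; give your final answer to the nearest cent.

D_1 = 4180.80000
D_2 = 5217.63840
D_3 = 6511.61272
D_4 = 8126.49268
D_5 = 10141.86286
Terminal value at year 5: TV = D_5×(1+g_2)/(r−g_2) = 10192.57218/0.115 = 88631.06241
P_0 = D_1/(1+r)^1 + D_2/(1+r)^2 + D_3/(1+r)^3 + D_4/(1+r)^4 + D_5/(1+r)^5 + TV/(1+r)^5
    = 3732.85714 + 4159.46939 + 4634.83732 + 5164.53301 + 5754.76536 + 50291.64506 = 73738.10728

€73738.11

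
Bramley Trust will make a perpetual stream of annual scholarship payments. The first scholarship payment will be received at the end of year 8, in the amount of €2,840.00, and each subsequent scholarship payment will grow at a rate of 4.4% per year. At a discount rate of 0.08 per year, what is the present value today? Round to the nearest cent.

€46030.91

Value at end of year 7: C₁ / (r − g) = €2,840.00 / (0.08 − 0.044) = €78,888.8889
Discount to today: PV = €78,888.8889 / (1 + 0.08)^7 = €78,888.8889 / 1.713824 = €46,030.91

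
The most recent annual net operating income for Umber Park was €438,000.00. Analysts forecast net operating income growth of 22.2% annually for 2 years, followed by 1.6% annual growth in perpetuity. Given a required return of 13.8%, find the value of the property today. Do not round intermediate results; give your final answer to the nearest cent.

D_1 = 535236.00000
D_2 = 654058.39200
Terminal value at year 2: TV = D_2×(1+g_2)/(r−g_2) = 664523.32627/0.122 = 5446912.51043
P_0 = D_1/(1+r)^1 + D_2/(1+r)^2 + TV/(1+r)^2
    = 470330.40422 + 505047.23546 + 4205967.14121 = 5181344.78089

€5181344.78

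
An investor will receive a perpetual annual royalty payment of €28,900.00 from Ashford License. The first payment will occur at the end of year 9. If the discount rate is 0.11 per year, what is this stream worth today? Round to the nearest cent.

Value at end of year 8: C / r = €28,900.00 / 0.11 = €262,727.2727
Discount to today: PV = €262,727.2727 / (1 + 0.11)^8 = €262,727.2727 / 2.304538 = €114,004.32

€114004.32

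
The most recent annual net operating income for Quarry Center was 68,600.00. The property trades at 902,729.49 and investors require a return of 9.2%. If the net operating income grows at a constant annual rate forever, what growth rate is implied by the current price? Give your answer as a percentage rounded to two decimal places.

P = D₀(1+g)/(r−g) ⇒ P(r−g) = D₀(1+g) ⇒ g(P+D₀) = P·r − D₀
g = (P·r − D₀)/(P + D₀) = (902,729.49×0.092 − 68,600.00) / (902,729.49 + 68,600.00) = 0.014878

1.49%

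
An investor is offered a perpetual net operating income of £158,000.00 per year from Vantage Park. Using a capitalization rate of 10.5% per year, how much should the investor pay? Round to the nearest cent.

Level perpetuity: PV = C / r = £158,000.00 / 0.105 = £1,504,761.90

£1504761.90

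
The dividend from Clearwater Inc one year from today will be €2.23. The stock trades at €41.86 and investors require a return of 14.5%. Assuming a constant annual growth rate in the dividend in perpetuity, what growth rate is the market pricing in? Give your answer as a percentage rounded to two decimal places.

P = D₁/(r−g) ⇒ g = r − D₁/P = 0.145 − €2.23/€41.86 = 0.091727

9.17%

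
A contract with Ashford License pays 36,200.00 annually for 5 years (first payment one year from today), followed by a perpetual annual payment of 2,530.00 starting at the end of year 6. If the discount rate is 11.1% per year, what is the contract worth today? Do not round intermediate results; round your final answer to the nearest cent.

146921.24

PV of 5-year annuity: 36,200.00 × [1 − (1+0.111)^−5] / 0.111 = 133455.59391
Perpetuity value at year 5: 2,530.00 / 0.111 = 22792.79279
PV of perpetuity: 22792.79279 / (1+0.111)^5 = 13465.64769
Total PV = 133455.59391 + 13465.64769 = 146921.24160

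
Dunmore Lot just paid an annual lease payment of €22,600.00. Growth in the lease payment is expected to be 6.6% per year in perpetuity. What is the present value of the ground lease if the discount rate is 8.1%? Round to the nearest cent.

D₁ = D₀ × (1 + g) = €22,600.00 × 1.066 = €24,091.6000
Growing perpetuity: P = D₁ / (r − g) = €24,091.6000 / (0.081 − 0.066) = €1,606,106.67

€1606106.67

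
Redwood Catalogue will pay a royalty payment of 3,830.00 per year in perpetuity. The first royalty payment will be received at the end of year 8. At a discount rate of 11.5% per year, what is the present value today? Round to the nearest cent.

15544.50

Value at end of year 7: C / r = 3,830.00 / 0.115 = 33,304.3478
Discount to today: PV = 33,304.3478 / (1 + 0.115)^7 = 33,304.3478 / 2.142516 = 15,544.50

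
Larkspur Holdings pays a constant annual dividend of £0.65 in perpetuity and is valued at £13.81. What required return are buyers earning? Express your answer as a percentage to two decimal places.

P = C/r ⇒ r = C/P = £0.65/£13.81 = 0.047067

4.71%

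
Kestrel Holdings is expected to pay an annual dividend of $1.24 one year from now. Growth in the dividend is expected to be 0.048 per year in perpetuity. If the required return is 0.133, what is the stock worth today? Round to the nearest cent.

$14.59

Growing perpetuity: P = D₁ / (r − g) = $1.2400 / (0.133 − 0.048) = $14.59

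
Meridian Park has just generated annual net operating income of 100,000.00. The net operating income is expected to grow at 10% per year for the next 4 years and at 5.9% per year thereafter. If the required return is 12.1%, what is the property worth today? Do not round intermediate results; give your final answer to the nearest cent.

1965240.16

D_1 = 110000.00000
D_2 = 121000.00000
D_3 = 133100.00000
D_4 = 146410.00000
Terminal value at year 4: TV = D_4×(1+g_2)/(r−g_2) = 155048.19000/0.062 = 2500777.25806
P_0 = D_1/(1+r)^1 + D_2/(1+r)^2 + D_3/(1+r)^3 + D_4/(1+r)^4 + TV/(1+r)^4
    = 98126.67261 + 96288.43878 + 94484.64109 + 92714.63443 + 1583625.77198 = 1965240.15890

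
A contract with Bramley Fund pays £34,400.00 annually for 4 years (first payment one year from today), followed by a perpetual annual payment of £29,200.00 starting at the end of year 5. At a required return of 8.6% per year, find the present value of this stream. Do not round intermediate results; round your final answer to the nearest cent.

PV of 4-year annuity: £34,400.00 × [1 − (1+0.086)^−4] / 0.086 = 112431.91170
Perpetuity value at year 4: £29,200.00 / 0.086 = 339534.88372
PV of perpetuity: 339534.88372 / (1+0.086)^4 = 244098.49356
Total PV = 112431.91170 + 244098.49356 = 356530.40526

£356530.41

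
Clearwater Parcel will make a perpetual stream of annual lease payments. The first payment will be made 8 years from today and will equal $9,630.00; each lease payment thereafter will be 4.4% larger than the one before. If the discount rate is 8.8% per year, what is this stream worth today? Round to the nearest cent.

Value at end of year 7: C₁ / (r − g) = $9,630.00 / (0.088 − 0.044) = $218,863.6364
Discount to today: PV = $218,863.6364 / (1 + 0.088)^7 = $218,863.6364 / 1.804689 = $121,275.02

$121275.02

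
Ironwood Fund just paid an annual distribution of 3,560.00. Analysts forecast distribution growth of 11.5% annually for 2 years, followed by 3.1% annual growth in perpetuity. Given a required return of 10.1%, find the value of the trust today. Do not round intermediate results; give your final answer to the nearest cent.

D_1 = 3969.40000
D_2 = 4425.88100
Terminal value at year 2: TV = D_2×(1+g_2)/(r−g_2) = 4563.08331/0.07 = 65186.90444
P_0 = D_1/(1+r)^1 + D_2/(1+r)^2 + TV/(1+r)^2
    = 3605.26794 + 3651.11149 + 53775.65638 = 61032.03581

61032.04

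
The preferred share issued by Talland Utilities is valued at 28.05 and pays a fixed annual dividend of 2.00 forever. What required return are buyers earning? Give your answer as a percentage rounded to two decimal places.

P = C/r ⇒ r = C/P = 2.00/28.05 = 0.071301

7.13%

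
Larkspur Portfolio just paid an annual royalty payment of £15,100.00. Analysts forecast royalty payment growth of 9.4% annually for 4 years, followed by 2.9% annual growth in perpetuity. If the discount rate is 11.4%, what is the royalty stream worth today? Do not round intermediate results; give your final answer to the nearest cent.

£227758.03

D_1 = 16519.40000
D_2 = 18072.22360
D_3 = 19771.01262
D_4 = 21629.48780
Terminal value at year 4: TV = D_4×(1+g_2)/(r−g_2) = 22256.74295/0.085 = 261844.03472
P_0 = D_1/(1+r)^1 + D_2/(1+r)^2 + D_3/(1+r)^3 + D_4/(1+r)^4 + TV/(1+r)^4
    = 14828.90485 + 14562.67675 + 14301.22834 + 14044.47379 + 170020.74740 = 227758.03113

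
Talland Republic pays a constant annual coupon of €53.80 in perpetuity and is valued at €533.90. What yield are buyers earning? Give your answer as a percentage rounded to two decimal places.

10.08%

P = C/r ⇒ r = C/P = €53.80/€533.90 = 0.100768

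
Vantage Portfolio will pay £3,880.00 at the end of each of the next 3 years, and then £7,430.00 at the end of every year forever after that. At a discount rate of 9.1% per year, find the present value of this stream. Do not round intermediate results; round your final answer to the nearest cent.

£72678.25

PV of 3-year annuity: £3,880.00 × [1 − (1+0.091)^−3] / 0.091 = 9803.94571
Perpetuity value at year 3: £7,430.00 / 0.091 = 81648.35165
PV of perpetuity: 81648.35165 / (1+0.091)^3 = 62874.30097
Total PV = 9803.94571 + 62874.30097 = 72678.24668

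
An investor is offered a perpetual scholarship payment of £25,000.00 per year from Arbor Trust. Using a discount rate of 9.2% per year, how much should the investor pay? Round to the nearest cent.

£271739.13

Level perpetuity: PV = C / r = £25,000.00 / 0.092 = £271,739.13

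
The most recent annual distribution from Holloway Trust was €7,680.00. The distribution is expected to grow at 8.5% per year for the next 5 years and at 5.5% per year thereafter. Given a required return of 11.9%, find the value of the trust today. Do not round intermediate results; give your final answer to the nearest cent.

€143538.90

D_1 = 8332.80000
D_2 = 9041.08800
D_3 = 9809.58048
D_4 = 10643.39482
D_5 = 11548.08338
Terminal value at year 5: TV = D_5×(1+g_2)/(r−g_2) = 12183.22797/0.064 = 190362.93698
P_0 = D_1/(1+r)^1 + D_2/(1+r)^2 + D_3/(1+r)^3 + D_4/(1+r)^4 + D_5/(1+r)^5 + TV/(1+r)^5
    = 7446.64879 + 7220.38779 + 7001.00157 + 6788.28124 + 6582.02425 + 108500.55607 = 143538.89972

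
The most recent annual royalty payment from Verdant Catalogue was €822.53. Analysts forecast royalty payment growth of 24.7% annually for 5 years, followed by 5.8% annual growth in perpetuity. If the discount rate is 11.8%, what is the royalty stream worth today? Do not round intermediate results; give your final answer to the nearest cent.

€30813.69

D_1 = 1025.69491
D_2 = 1279.04155
D_3 = 1594.96482
D_4 = 1988.92113
D_5 = 2480.18464
Terminal value at year 5: TV = D_5×(1+g_2)/(r−g_2) = 2624.03535/0.06 = 43733.92256
P_0 = D_1/(1+r)^1 + D_2/(1+r)^2 + D_3/(1+r)^3 + D_4/(1+r)^4 + D_5/(1+r)^5 + TV/(1+r)^5
    = 917.43731 + 1023.29546 + 1141.36801 + 1273.06432 + 1419.95636 + 25038.56377 = 30813.68523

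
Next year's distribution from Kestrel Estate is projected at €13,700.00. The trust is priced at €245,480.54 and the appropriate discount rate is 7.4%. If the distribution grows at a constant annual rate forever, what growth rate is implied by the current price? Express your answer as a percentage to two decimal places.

P = D₁/(r−g) ⇒ g = r − D₁/P = 0.074 − €13,700.00/€245,480.54 = 0.018191

1.82%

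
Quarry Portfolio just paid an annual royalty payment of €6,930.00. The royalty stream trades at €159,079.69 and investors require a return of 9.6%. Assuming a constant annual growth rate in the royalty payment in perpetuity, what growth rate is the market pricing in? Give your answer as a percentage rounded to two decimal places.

P = D₀(1+g)/(r−g) ⇒ P(r−g) = D₀(1+g) ⇒ g(P+D₀) = P·r − D₀
g = (P·r − D₀)/(P + D₀) = (€159,079.69×0.096 − €6,930.00) / (€159,079.69 + €6,930.00) = 0.050248

5.02%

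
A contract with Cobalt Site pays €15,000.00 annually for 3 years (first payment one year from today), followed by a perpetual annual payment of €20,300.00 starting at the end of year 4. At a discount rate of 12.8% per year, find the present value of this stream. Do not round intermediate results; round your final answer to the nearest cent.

€146037.02

PV of 3-year annuity: €15,000.00 × [1 − (1+0.128)^−3] / 0.128 = 35537.91335
Perpetuity value at year 3: €20,300.00 / 0.128 = 158593.75000
PV of perpetuity: 158593.75000 / (1+0.128)^3 = 110499.10727
Total PV = 35537.91335 + 110499.10727 = 146037.02062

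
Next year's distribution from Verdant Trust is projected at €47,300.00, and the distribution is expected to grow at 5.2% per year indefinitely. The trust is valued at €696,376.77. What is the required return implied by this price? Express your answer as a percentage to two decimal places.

11.99%

P = D₁/(r − g) ⇒ r = D₁/P + g = €47,300.0000/€696,376.77 + 0.052 = 0.067923 + 0.052 = 0.119923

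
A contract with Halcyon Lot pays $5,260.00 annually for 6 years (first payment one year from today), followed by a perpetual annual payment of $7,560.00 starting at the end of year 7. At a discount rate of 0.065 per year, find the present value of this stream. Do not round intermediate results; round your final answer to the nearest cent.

PV of 6-year annuity: $5,260.00 × [1 − (1+0.065)^−6] / 0.065 = 25463.73131
Perpetuity value at year 6: $7,560.00 / 0.065 = 116307.69231
PV of perpetuity: 116307.69231 / (1+0.065)^6 = 79709.62982
Total PV = 25463.73131 + 79709.62982 = 105173.36113

$105173.36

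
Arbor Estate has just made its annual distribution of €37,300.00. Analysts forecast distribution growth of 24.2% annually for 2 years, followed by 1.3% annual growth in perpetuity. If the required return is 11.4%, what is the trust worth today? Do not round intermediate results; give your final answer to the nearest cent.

D_1 = 46326.60000
D_2 = 57537.63720
Terminal value at year 2: TV = D_2×(1+g_2)/(r−g_2) = 58285.62648/0.101 = 577085.41073
P_0 = D_1/(1+r)^1 + D_2/(1+r)^2 + TV/(1+r)^2
    = 41585.81688 + 46364.07950 + 465017.94585 = 552967.84222

€552967.84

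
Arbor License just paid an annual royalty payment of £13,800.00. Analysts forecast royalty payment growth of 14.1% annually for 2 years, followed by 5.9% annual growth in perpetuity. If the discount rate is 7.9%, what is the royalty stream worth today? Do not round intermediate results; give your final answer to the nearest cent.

D_1 = 15745.80000
D_2 = 17965.95780
Terminal value at year 2: TV = D_2×(1+g_2)/(r−g_2) = 19025.94931/0.02 = 951297.46551
P_0 = D_1/(1+r)^1 + D_2/(1+r)^2 + TV/(1+r)^2
    = 14592.95644 + 15431.47664 + 817096.68832 = 847121.12141

£847121.12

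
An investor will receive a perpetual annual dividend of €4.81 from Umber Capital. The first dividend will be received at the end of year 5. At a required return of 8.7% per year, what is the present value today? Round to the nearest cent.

€39.60

Value at end of year 4: C / r = €4.81 / 0.087 = €55.2874
Discount to today: PV = €55.2874 / (1 + 0.087)^4 = €55.2874 / 1.396105 = €39.60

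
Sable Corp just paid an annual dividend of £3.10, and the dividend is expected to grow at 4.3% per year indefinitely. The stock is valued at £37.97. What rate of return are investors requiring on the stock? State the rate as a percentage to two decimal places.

D₁ = £3.10 × 1.043 = £3.2333
P = D₁/(r − g) ⇒ r = D₁/P + g = £3.2333/£37.97 + 0.043 = 0.085154 + 0.043 = 0.128154

12.82%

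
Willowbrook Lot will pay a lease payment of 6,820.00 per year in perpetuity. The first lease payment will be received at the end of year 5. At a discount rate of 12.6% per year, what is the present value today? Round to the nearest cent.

33671.33

Value at end of year 4: C / r = 6,820.00 / 0.126 = 54,126.9841
Discount to today: PV = 54,126.9841 / (1 + 0.126)^4 = 54,126.9841 / 1.607510 = 33,671.33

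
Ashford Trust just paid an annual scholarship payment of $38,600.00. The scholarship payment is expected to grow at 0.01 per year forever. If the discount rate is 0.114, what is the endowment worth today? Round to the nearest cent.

D₁ = D₀ × (1 + g) = $38,600.00 × 1.01 = $38,986.0000
Growing perpetuity: P = D₁ / (r − g) = $38,986.0000 / (0.114 − 0.01) = $374,865.38

$374865.38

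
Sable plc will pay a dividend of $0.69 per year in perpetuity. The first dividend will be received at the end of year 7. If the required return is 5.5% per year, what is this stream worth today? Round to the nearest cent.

$9.10

Value at end of year 6: C / r = $0.69 / 0.055 = $12.5455
Discount to today: PV = $12.5455 / (1 + 0.055)^6 = $12.5455 / 1.378843 = $9.10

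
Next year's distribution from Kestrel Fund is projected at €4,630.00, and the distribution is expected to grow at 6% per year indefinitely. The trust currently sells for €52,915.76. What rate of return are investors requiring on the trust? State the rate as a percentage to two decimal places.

P = D₁/(r − g) ⇒ r = D₁/P + g = €4,630.0000/€52,915.76 + 0.06 = 0.087498 + 0.06 = 0.147498

14.75%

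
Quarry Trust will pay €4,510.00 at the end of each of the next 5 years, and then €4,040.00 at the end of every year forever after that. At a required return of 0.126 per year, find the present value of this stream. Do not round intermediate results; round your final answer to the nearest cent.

PV of 5-year annuity: €4,510.00 × [1 − (1+0.126)^−5] / 0.126 = 16018.76226
Perpetuity value at year 5: €4,040.00 / 0.126 = 32063.49206
PV of perpetuity: 32063.49206 / (1+0.126)^5 = 17714.09084
Total PV = 16018.76226 + 17714.09084 = 33732.85310

€33732.85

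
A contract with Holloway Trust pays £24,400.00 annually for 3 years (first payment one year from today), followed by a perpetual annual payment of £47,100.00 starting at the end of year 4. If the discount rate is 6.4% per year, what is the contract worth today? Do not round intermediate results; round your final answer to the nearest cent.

£675706.40

PV of 3-year annuity: £24,400.00 × [1 − (1+0.064)^−3] / 0.064 = 64741.79825
Perpetuity value at year 3: £47,100.00 / 0.064 = 735937.50000
PV of perpetuity: 735937.50000 / (1+0.064)^3 = 610964.60257
Total PV = 64741.79825 + 610964.60257 = 675706.40081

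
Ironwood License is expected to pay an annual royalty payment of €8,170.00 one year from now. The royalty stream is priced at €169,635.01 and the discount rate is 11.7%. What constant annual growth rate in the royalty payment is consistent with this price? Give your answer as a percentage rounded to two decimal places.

P = D₁/(r−g) ⇒ g = r − D₁/P = 0.117 − €8,170.00/€169,635.01 = 0.068838

6.88%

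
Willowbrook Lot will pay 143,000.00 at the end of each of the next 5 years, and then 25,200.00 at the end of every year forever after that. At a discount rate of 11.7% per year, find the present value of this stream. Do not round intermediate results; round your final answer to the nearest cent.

643202.22

PV of 5-year annuity: 143,000.00 × [1 − (1+0.117)^−5] / 0.117 = 519337.16584
Perpetuity value at year 5: 25,200.00 / 0.117 = 215384.61538
PV of perpetuity: 215384.61538 / (1+0.117)^5 = 123865.05889
Total PV = 519337.16584 + 123865.05889 = 643202.22473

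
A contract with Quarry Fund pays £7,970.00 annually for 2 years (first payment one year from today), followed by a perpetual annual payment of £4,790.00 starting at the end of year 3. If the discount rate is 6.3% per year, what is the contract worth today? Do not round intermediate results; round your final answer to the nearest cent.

PV of 2-year annuity: £7,970.00 × [1 − (1+0.063)^−2] / 0.063 = 14550.93901
Perpetuity value at year 2: £4,790.00 / 0.063 = 76031.74603
PV of perpetuity: 76031.74603 / (1+0.063)^2 = 67286.57692
Total PV = 14550.93901 + 67286.57692 = 81837.51592

£81837.52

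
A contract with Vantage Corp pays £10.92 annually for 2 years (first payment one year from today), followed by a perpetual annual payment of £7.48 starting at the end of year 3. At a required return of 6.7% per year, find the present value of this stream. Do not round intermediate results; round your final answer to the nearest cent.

£117.89

PV of 2-year annuity: £10.92 × [1 − (1+0.067)^−2] / 0.067 = 19.82596
Perpetuity value at year 2: £7.48 / 0.067 = 111.64179
PV of perpetuity: 111.64179 / (1+0.067)^2 = 98.06137
Total PV = 19.82596 + 98.06137 = 117.88733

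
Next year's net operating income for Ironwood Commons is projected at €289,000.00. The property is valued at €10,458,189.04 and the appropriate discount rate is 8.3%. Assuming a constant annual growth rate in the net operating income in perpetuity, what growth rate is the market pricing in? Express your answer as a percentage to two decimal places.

P = D₁/(r−g) ⇒ g = r − D₁/P = 0.083 − €289,000.00/€10,458,189.04 = 0.055366

5.54%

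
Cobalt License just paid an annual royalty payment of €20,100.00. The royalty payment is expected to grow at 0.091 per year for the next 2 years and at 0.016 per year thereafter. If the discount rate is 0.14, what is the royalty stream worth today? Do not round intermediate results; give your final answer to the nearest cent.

€188482.29

D_1 = 21929.10000
D_2 = 23924.64810
Terminal value at year 2: TV = D_2×(1+g_2)/(r−g_2) = 24307.44247/0.124 = 196027.76185
P_0 = D_1/(1+r)^1 + D_2/(1+r)^2 + TV/(1+r)^2
    = 19236.05263 + 18409.23984 + 150836.99742 = 188482.28990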